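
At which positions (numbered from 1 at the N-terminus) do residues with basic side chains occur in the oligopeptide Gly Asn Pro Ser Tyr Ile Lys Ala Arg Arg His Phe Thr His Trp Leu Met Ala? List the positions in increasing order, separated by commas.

K, R, and H are the three residues with basic side chains (ε-amine, guanidinium, and imidazole respectively).
Matching residues: Lys7, Arg9, Arg10, His11, His14.

7, 9, 10, 11, 14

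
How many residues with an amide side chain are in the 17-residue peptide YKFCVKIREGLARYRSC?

Only N (asparagine) and Q (glutamine) carry a side-chain carboxamide.
None of the 17 residues belong to this group.

0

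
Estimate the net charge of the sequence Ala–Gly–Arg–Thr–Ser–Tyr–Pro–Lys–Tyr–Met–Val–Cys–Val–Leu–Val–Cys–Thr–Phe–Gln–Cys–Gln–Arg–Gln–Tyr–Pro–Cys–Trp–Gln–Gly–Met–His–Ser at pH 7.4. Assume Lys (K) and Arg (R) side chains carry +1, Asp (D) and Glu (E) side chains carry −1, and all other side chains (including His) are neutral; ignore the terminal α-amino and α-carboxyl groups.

+3

Positive (K, R): Arg3, Lys8, Arg22 → +3.
Negative (D, E): none → −0.
Net charge = (+3) + (−0) = +3.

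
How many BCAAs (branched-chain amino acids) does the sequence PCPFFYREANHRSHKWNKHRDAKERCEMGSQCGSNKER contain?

Valine (V), leucine (L), and isoleucine (I) are the branched-chain amino acids.
None of the 38 residues belong to this group.

0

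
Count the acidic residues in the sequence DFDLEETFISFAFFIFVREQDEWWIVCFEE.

Aspartate (D) and glutamate (E) have carboxylic-acid side chains and are the acidic amino acids.
Matching residues: D1, D3, E5, E6, E19, D21, E22, E29, E30.

9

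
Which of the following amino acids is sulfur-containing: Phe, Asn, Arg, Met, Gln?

Cysteine (C, thiol) and methionine (M, thioether) are the two sulfur-containing amino acids.
Of the listed options, only Met belongs to this group.

Met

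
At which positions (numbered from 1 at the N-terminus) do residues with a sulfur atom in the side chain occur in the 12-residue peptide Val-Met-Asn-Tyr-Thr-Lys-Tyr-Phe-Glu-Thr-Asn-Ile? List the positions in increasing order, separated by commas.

Only Cys (C) and Met (M) have a sulfur atom in the side chain.
Matching residues: Met2.

2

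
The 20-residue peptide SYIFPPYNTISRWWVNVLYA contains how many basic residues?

1

The basic amino acids are Lys (K), Arg (R), and His (H).
Matching residues: R12.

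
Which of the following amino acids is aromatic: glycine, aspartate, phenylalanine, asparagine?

phenylalanine

The aromatic amino acids are Phe (F, benzyl), Trp (W, indole), and Tyr (Y, phenol).
Of the listed options, only phenylalanine belongs to this group.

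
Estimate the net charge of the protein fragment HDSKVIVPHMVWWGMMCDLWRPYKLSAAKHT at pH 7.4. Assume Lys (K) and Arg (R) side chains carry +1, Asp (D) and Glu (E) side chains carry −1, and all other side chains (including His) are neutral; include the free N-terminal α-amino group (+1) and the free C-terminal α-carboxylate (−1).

Positive (K, R): K4, R21, K24, K29 → +4.
Negative (D, E): D2, D18 → −2.
The N-terminus (+1) and C-terminus (−1) cancel.
Net charge = (+4) + (−2) = +2.

+2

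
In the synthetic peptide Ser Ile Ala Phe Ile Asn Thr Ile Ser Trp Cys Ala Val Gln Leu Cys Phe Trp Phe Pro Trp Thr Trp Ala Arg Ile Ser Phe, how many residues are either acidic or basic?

1

Acidic: D, E. Basic: H, K, R.
Acidic residues here: none (0).
Basic residues here: Arg25 (1).
The two groups share no amino acid, so total = 0 + 1 = 1.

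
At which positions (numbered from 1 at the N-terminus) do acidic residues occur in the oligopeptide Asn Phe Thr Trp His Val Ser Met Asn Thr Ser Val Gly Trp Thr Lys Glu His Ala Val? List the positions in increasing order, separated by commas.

17

Aspartate (D) and glutamate (E) have carboxylic-acid side chains and are the acidic amino acids.
Matching residues: Glu17.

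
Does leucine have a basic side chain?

No

The basic amino acids are Lys (K), Arg (R), and His (H).
Leucine is not in this group.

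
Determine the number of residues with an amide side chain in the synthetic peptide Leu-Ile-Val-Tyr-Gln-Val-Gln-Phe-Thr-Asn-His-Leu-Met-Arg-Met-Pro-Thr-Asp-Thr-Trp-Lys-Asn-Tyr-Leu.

The amide-side-chain residues are Asn (N) and Gln (Q).
Matching residues: Gln5, Gln7, Asn10, Asn22.

4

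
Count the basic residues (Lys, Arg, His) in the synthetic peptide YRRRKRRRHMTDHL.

9

Matching residues: R2, R3, R4, K5, R6, R7, R8, H9, H13.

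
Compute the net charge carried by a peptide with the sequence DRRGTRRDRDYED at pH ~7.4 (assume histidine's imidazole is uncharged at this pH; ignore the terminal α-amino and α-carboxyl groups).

Near pH 7.4, K and R contribute +1 each, D and E contribute −1 each, and every other side chain (His included, as stated) is uncharged.
Positive (K, R): R2, R3, R6, R7, R9 → +5.
Negative (D, E): D1, D8, D10, E12, D13 → −5.
Net charge = (+5) + (−5) = 0.

0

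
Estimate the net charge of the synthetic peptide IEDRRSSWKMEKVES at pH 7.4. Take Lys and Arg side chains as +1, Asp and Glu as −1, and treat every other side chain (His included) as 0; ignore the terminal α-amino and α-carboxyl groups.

Positive (K, R): R4, R5, K9, K12 → +4.
Negative (D, E): E2, D3, E11, E14 → −4.
Net charge = (+4) + (−4) = 0.

0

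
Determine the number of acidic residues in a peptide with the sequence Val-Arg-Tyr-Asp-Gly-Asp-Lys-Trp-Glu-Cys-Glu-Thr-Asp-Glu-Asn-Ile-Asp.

Aspartate (D) and glutamate (E) have carboxylic-acid side chains and are the acidic amino acids.
Matching residues: Asp4, Asp6, Glu9, Glu11, Asp13, Glu14, Asp17.

7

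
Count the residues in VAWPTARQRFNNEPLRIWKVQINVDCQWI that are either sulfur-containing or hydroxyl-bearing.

Sulfur-containing: C, M. Hydroxyl-bearing: S, T, Y.
Sulfur-containing residues here: C26 (1).
Hydroxyl-bearing residues here: T5 (1).
The two groups share no amino acid, so total = 1 + 1 = 2.

2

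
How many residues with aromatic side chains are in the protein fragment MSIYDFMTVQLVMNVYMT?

F, W, and Y each carry an aromatic ring on the side chain.
Matching residues: Y4, F6, Y16.

3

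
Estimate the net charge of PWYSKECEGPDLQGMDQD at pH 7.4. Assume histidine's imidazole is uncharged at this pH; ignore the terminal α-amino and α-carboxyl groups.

The side chains ionized at physiological pH are Lys/Arg (+1) and Asp/Glu (−1); with His treated as neutral, nothing else contributes.
Positive (K, R): K5 → +1.
Negative (D, E): E6, E8, D11, D16, D18 → −5.
Net charge = (+1) + (−5) = −4.

-4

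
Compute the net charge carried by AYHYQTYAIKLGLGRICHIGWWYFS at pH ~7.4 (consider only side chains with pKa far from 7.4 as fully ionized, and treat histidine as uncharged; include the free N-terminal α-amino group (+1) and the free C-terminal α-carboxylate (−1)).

At pH ~7.4 the Lys and Arg side chains are protonated (+1), the Asp and Glu side chains are deprotonated (−1), and with His taken as neutral all other side chains carry no charge.
Positive (K, R): K10, R15 → +2.
Negative (D, E): none → −0.
The N-terminus (+1) and C-terminus (−1) cancel.
Net charge = (+2) + (−0) = +2.

+2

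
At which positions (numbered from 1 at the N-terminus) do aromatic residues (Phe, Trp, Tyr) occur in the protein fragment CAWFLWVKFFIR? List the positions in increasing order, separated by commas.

Matching residues: W3, F4, W6, F9, F10.

3, 4, 6, 9, 10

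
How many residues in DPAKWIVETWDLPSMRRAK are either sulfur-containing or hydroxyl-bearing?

3

Sulfur-containing: C, M. Hydroxyl-bearing: S, T, Y.
Sulfur-containing residues here: M15 (1).
Hydroxyl-bearing residues here: T9, S14 (2).
The two groups share no amino acid, so total = 1 + 2 = 3.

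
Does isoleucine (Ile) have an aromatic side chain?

Phenylalanine (F), tryptophan (W), and tyrosine (Y) have aromatic ring side chains.
Isoleucine is not in this group.

No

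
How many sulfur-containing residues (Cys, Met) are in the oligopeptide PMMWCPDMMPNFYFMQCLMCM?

Matching residues: M2, M3, C5, M8, M9, M15, C17, M19, C20, M21.

10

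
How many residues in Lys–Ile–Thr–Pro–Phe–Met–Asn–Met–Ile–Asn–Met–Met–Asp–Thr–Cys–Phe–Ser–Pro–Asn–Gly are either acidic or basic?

Acidic: D, E. Basic: H, K, R.
Acidic residues here: Asp13 (1).
Basic residues here: Lys1 (1).
The two groups share no amino acid, so total = 1 + 1 = 2.

2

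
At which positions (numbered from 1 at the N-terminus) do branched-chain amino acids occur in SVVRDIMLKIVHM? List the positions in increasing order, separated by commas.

The BCAAs are Val, Leu, and Ile — aliphatic side chains with a branch point.
Matching residues: V2, V3, I6, L8, I10, V11.

2, 3, 6, 8, 10, 11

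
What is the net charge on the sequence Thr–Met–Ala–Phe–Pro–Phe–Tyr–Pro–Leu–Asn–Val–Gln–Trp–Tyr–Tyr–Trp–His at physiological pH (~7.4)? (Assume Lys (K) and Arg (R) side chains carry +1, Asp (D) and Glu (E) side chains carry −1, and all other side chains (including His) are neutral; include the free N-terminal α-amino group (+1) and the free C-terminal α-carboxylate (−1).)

0

Positive (K, R): none → +0.
Negative (D, E): none → −0.
The N-terminus (+1) and C-terminus (−1) cancel.
Net charge = (+0) + (−0) = 0.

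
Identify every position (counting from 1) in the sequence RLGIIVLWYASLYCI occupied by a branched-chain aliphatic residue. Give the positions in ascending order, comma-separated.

Matching residues: L2, I4, I5, V6, L7, L12, I15.

2, 4, 5, 6, 7, 12, 15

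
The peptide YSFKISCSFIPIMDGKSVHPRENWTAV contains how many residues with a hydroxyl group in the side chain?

6

Serine (S), threonine (T), and tyrosine (Y) each carry a hydroxyl group on the side chain.
Matching residues: Y1, S2, S6, S8, S17, T25.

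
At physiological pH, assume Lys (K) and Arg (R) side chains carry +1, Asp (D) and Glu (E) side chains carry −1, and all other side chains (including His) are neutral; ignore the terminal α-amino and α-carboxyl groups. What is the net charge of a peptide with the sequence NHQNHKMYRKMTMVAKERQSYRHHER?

Positive (K, R): K6, R9, K10, K16, R18, R22, R26 → +7.
Negative (D, E): E17, E25 → −2.
Net charge = (+7) + (−2) = +5.

+5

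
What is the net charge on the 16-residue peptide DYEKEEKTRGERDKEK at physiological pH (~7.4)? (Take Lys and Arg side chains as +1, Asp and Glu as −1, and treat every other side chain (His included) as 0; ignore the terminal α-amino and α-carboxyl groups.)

-1

Positive (K, R): K4, K7, R9, R12, K14, K16 → +6.
Negative (D, E): D1, E3, E5, E6, E11, D13, E15 → −7.
Net charge = (+6) + (−7) = −1.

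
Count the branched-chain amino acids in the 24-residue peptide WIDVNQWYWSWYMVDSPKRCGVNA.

The BCAAs are Val, Leu, and Ile — aliphatic side chains with a branch point.
Matching residues: I2, V4, V14, V22.

4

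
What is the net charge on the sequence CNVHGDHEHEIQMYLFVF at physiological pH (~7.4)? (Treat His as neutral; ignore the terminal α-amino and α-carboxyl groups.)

-3

Near pH 7.4, K and R contribute +1 each, D and E contribute −1 each, and every other side chain (His included, as stated) is uncharged.
Positive (K, R): none → +0.
Negative (D, E): D6, E8, E10 → −3.
Net charge = (+0) + (−3) = −3.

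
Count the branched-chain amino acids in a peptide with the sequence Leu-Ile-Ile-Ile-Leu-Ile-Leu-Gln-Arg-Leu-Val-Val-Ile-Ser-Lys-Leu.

12

V, L, and I make up the branched-chain aliphatic group.
Matching residues: Leu1, Ile2, Ile3, Ile4, Leu5, Ile6, Leu7, Leu10, Val11, Val12, Ile13, Leu16.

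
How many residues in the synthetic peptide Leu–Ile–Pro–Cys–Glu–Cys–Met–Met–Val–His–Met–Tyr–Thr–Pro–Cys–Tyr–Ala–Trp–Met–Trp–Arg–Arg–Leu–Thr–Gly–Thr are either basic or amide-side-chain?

Basic: H, K, R. Amide-side-chain: N, Q.
Basic residues here: His10, Arg21, Arg22 (3).
Amide-side-chain residues here: none (0).
The two groups share no amino acid, so total = 3 + 0 = 3.

3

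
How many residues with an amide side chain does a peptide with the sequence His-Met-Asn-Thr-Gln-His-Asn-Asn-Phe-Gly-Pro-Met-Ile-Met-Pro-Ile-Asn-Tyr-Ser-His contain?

Asparagine (N) and glutamine (Q) have uncharged amide side chains.
Matching residues: Asn3, Gln5, Asn7, Asn8, Asn17.

5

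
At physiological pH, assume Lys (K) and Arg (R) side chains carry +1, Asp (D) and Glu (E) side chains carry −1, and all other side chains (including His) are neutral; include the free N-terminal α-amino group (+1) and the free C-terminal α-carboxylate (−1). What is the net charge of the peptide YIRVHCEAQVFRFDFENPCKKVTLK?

+2

Positive (K, R): R3, R12, K20, K21, K25 → +5.
Negative (D, E): E7, D14, E16 → −3.
The N-terminus (+1) and C-terminus (−1) cancel.
Net charge = (+5) + (−3) = +2.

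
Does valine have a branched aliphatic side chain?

Yes

Valine (V), leucine (L), and isoleucine (I) are the branched-chain amino acids.
Valine is in this group.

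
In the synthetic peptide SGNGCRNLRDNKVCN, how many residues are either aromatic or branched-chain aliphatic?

Aromatic: F, W, Y. Branched-chain aliphatic: I, L, V.
Aromatic residues here: none (0).
Branched-chain aliphatic residues here: L8, V13 (2).
The two groups share no amino acid, so total = 0 + 2 = 2.

2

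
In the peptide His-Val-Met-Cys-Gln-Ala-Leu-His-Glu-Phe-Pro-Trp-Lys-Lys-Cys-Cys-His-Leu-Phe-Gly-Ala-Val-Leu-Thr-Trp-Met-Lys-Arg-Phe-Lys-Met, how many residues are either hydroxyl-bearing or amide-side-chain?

Hydroxyl-bearing: S, T, Y. Amide-side-chain: N, Q.
Hydroxyl-bearing residues here: Thr24 (1).
Amide-side-chain residues here: Gln5 (1).
The two groups share no amino acid, so total = 1 + 1 = 2.

2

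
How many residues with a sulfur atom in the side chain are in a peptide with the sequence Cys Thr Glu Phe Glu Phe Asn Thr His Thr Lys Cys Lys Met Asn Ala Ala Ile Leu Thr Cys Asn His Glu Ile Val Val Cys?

Cysteine (C, thiol) and methionine (M, thioether) are the two sulfur-containing amino acids.
Matching residues: Cys1, Cys12, Met14, Cys21, Cys28.

5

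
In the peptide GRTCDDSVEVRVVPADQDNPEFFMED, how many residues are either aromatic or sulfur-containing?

4

Aromatic: F, W, Y. Sulfur-containing: C, M.
Aromatic residues here: F22, F23 (2).
Sulfur-containing residues here: C4, M24 (2).
The two groups share no amino acid, so total = 2 + 2 = 4.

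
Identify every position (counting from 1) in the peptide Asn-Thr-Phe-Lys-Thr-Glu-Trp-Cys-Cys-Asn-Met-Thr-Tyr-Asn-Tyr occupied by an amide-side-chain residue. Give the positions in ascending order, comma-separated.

Asparagine (N) and glutamine (Q) have uncharged amide side chains.
Matching residues: Asn1, Asn10, Asn14.

1, 10, 14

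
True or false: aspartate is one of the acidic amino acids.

Aspartate (D) and glutamate (E) have carboxylic-acid side chains and are the acidic amino acids.
Aspartate is in this group.

True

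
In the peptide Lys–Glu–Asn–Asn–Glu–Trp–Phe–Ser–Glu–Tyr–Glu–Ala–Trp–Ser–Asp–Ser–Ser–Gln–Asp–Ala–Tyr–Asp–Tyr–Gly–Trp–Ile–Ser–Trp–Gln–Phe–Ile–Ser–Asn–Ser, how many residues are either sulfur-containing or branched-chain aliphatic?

2

Sulfur-containing: C, M. Branched-chain aliphatic: I, L, V.
Sulfur-containing residues here: none (0).
Branched-chain aliphatic residues here: Ile26, Ile31 (2).
The two groups share no amino acid, so total = 0 + 2 = 2.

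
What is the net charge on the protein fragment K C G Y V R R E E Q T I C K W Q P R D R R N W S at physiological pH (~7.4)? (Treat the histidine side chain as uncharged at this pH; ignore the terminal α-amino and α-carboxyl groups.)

At pH ~7.4 the Lys and Arg side chains are protonated (+1), the Asp and Glu side chains are deprotonated (−1), and with His taken as neutral all other side chains carry no charge.
Positive (K, R): K1, R6, R7, K14, R18, R20, R21 → +7.
Negative (D, E): E8, E9, D19 → −3.
Net charge = (+7) + (−3) = +4.

+4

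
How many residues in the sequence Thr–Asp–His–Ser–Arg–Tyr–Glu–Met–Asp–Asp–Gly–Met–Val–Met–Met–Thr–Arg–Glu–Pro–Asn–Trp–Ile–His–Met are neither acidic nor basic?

Acidic: D, E. Basic: K, R, H. All other residues are neither.
Matching residues: Thr1, Ser4, Tyr6, Met8, Gly11, Met12, Val13, Met14, Met15, Thr16, Pro19, Asn20, Trp21, Ile22, Met24.

15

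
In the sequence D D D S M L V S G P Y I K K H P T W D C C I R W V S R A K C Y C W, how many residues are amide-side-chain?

0

Asparagine (N) and glutamine (Q) have uncharged amide side chains.
None of the 33 residues belong to this group.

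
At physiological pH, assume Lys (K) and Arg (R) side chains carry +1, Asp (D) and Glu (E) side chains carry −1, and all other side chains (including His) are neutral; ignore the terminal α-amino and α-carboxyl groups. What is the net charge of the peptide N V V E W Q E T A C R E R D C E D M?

Positive (K, R): R11, R13 → +2.
Negative (D, E): E4, E7, E12, D14, E16, D17 → −6.
Net charge = (+2) + (−6) = −4.

-4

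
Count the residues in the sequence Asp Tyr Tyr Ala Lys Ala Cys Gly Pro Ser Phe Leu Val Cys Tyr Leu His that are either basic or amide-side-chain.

Basic: H, K, R. Amide-side-chain: N, Q.
Basic residues here: Lys5, His17 (2).
Amide-side-chain residues here: none (0).
The two groups share no amino acid, so total = 2 + 0 = 2.

2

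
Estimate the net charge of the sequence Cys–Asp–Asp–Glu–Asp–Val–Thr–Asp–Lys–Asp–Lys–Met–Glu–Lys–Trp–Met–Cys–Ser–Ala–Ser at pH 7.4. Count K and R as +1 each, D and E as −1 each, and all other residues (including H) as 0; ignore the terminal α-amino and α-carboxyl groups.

Positive (K, R): Lys9, Lys11, Lys14 → +3.
Negative (D, E): Asp2, Asp3, Glu4, Asp5, Asp8, Asp10, Glu13 → −7.
Net charge = (+3) + (−7) = −4.

-4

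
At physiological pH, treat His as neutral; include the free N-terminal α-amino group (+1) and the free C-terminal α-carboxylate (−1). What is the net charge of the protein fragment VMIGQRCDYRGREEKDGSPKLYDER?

0

At pH ~7.4 the Lys and Arg side chains are protonated (+1), the Asp and Glu side chains are deprotonated (−1), and with His taken as neutral all other side chains carry no charge.
Positive (K, R): R6, R10, R12, K15, K20, R25 → +6.
Negative (D, E): D8, E13, E14, D16, D23, E24 → −6.
The N-terminus (+1) and C-terminus (−1) cancel.
Net charge = (+6) + (−6) = 0.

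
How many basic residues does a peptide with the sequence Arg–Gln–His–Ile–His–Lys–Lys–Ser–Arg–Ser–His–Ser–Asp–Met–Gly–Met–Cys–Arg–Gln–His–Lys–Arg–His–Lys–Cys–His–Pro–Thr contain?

14

Lysine (K), arginine (R), and histidine (H) have basic, nitrogen-containing side chains.
Matching residues: Arg1, His3, His5, Lys6, Lys7, Arg9, His11, Arg18, His20, Lys21, Arg22, His23, Lys24, His26.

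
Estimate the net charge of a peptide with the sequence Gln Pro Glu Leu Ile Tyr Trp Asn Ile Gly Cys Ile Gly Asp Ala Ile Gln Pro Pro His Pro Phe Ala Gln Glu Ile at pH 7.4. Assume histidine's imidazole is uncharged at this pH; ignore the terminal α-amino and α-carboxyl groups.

-3

At pH ~7.4 the Lys and Arg side chains are protonated (+1), the Asp and Glu side chains are deprotonated (−1), and with His taken as neutral all other side chains carry no charge.
Positive (K, R): none → +0.
Negative (D, E): Glu3, Asp14, Glu25 → −3.
Net charge = (+0) + (−3) = −3.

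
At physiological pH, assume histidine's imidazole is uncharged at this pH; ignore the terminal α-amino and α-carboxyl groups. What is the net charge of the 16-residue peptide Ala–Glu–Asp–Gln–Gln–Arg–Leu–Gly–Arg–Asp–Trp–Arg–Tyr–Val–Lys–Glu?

0

At pH ~7.4 the Lys and Arg side chains are protonated (+1), the Asp and Glu side chains are deprotonated (−1), and with His taken as neutral all other side chains carry no charge.
Positive (K, R): Arg6, Arg9, Arg12, Lys15 → +4.
Negative (D, E): Glu2, Asp3, Asp10, Glu16 → −4.
Net charge = (+4) + (−4) = 0.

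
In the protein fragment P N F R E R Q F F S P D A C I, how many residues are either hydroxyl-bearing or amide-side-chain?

3

Hydroxyl-bearing: S, T, Y. Amide-side-chain: N, Q.
Hydroxyl-bearing residues here: S10 (1).
Amide-side-chain residues here: N2, Q7 (2).
The two groups share no amino acid, so total = 1 + 2 = 3.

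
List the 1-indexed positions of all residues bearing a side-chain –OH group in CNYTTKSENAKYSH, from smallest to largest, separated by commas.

S, T, and Y are the three residues with a side-chain hydroxyl.
Matching residues: Y3, T4, T5, S7, Y12, S13.

3, 4, 5, 7, 12, 13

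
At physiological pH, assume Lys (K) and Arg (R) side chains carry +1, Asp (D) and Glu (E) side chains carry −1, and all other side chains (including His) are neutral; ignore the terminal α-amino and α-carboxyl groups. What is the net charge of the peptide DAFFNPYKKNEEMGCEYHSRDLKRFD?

-1

Positive (K, R): K8, K9, R20, K23, R24 → +5.
Negative (D, E): D1, E11, E12, E16, D21, D26 → −6.
Net charge = (+5) + (−6) = −1.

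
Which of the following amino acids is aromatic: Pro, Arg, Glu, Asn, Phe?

The aromatic amino acids are Phe (F, benzyl), Trp (W, indole), and Tyr (Y, phenol).
Of the listed options, only Phe belongs to this group.

Phe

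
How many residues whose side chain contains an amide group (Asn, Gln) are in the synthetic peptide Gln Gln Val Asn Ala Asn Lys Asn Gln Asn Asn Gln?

9

Matching residues: Gln1, Gln2, Asn4, Asn6, Asn8, Gln9, Asn10, Asn11, Gln12.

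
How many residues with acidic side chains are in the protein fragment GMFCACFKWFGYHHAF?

Aspartate (D) and glutamate (E) have carboxylic-acid side chains and are the acidic amino acids.
None of the 16 residues belong to this group.

0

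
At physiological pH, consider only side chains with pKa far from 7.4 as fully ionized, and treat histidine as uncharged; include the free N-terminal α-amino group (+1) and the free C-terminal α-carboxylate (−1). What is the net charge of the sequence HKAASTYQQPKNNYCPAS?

The side chains ionized at physiological pH are Lys/Arg (+1) and Asp/Glu (−1); with His treated as neutral, nothing else contributes.
Positive (K, R): K2, K11 → +2.
Negative (D, E): none → −0.
The N-terminus (+1) and C-terminus (−1) cancel.
Net charge = (+2) + (−0) = +2.

+2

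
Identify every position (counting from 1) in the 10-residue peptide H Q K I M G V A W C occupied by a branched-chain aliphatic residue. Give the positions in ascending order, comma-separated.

Valine (V), leucine (L), and isoleucine (I) are the branched-chain amino acids.
Matching residues: I4, V7.

4, 7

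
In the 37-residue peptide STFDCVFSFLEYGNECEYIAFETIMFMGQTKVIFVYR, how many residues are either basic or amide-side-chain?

4

Basic: H, K, R. Amide-side-chain: N, Q.
Basic residues here: K31, R37 (2).
Amide-side-chain residues here: N14, Q29 (2).
The two groups share no amino acid, so total = 2 + 2 = 4.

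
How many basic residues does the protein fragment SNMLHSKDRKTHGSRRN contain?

Lysine (K), arginine (R), and histidine (H) have basic, nitrogen-containing side chains.
Matching residues: H5, K7, R9, K10, H12, R15, R16.

7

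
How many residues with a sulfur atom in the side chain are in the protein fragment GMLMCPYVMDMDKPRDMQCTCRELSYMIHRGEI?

Only Cys (C) and Met (M) have a sulfur atom in the side chain.
Matching residues: M2, M4, C5, M9, M11, M17, C19, C21, M27.

9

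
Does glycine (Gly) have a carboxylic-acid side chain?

The acidic residues are Asp (D) and Glu (E), whose side chains end in a carboxylate group.
Glycine is not in this group.

No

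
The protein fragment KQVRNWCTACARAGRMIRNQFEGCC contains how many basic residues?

5

Lysine (K), arginine (R), and histidine (H) have basic, nitrogen-containing side chains.
Matching residues: K1, R4, R12, R15, R18.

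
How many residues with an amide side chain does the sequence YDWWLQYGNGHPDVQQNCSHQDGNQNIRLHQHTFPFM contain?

10

The amide-side-chain residues are Asn (N) and Gln (Q).
Matching residues: Q6, N9, Q15, Q16, N17, Q21, N24, Q25, N26, Q31.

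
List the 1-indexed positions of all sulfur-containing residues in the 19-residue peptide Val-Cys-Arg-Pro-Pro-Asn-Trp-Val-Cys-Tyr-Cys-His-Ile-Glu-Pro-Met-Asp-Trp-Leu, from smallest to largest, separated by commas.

2, 9, 11, 16

Cysteine (C, thiol) and methionine (M, thioether) are the two sulfur-containing amino acids.
Matching residues: Cys2, Cys9, Cys11, Met16.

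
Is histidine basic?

Yes

The basic amino acids are Lys (K), Arg (R), and His (H).
Histidine is in this group.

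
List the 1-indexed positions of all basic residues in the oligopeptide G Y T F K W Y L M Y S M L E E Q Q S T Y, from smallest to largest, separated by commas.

5

Lysine (K), arginine (R), and histidine (H) have basic, nitrogen-containing side chains.
Matching residues: K5.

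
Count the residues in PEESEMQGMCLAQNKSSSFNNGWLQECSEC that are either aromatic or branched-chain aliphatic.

Aromatic: F, W, Y. Branched-chain aliphatic: I, L, V.
Aromatic residues here: F19, W23 (2).
Branched-chain aliphatic residues here: L11, L24 (2).
The two groups share no amino acid, so total = 2 + 2 = 4.

4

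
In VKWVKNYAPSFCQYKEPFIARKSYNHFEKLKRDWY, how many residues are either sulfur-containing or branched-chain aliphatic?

5

Sulfur-containing: C, M. Branched-chain aliphatic: I, L, V.
Sulfur-containing residues here: C12 (1).
Branched-chain aliphatic residues here: V1, V4, I19, L30 (4).
The two groups share no amino acid, so total = 1 + 4 = 5.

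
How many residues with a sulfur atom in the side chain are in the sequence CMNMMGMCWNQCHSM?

8

Only Cys (C) and Met (M) have a sulfur atom in the side chain.
Matching residues: C1, M2, M4, M5, M7, C8, C12, M15.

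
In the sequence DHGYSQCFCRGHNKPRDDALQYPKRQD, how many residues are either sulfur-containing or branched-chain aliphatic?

Sulfur-containing: C, M. Branched-chain aliphatic: I, L, V.
Sulfur-containing residues here: C7, C9 (2).
Branched-chain aliphatic residues here: L20 (1).
The two groups share no amino acid, so total = 2 + 1 = 3.

3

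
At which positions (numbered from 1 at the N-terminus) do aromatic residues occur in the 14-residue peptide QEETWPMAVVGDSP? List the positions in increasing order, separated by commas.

Phenylalanine (F), tryptophan (W), and tyrosine (Y) have aromatic ring side chains.
Matching residues: W5.

5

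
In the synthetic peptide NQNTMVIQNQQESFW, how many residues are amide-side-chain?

Asparagine (N) and glutamine (Q) have uncharged amide side chains.
Matching residues: N1, Q2, N3, Q8, N9, Q10, Q11.

7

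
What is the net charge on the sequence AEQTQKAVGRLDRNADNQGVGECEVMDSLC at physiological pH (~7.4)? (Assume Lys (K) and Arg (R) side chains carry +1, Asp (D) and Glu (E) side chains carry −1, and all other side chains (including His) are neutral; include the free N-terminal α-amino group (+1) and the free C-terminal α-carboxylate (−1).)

Positive (K, R): K6, R10, R13 → +3.
Negative (D, E): E2, D12, D16, E22, E24, D27 → −6.
The N-terminus (+1) and C-terminus (−1) cancel.
Net charge = (+3) + (−6) = −3.

-3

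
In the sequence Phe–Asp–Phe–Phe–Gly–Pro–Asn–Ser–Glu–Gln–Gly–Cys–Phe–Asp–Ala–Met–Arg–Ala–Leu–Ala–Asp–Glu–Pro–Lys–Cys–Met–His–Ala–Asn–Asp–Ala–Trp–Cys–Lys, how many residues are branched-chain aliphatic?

Valine (V), leucine (L), and isoleucine (I) are the branched-chain amino acids.
Matching residues: Leu19.

1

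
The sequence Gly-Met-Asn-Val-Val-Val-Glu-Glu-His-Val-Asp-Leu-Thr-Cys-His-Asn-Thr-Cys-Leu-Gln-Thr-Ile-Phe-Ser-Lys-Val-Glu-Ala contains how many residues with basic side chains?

3

K, R, and H are the three residues with basic side chains (ε-amine, guanidinium, and imidazole respectively).
Matching residues: His9, His15, Lys25.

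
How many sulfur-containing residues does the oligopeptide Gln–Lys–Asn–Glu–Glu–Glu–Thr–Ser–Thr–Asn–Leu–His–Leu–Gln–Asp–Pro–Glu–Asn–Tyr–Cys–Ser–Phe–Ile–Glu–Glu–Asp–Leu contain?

1

Cysteine (C, thiol) and methionine (M, thioether) are the two sulfur-containing amino acids.
Matching residues: Cys20.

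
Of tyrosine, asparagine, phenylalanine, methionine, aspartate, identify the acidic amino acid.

aspartate

The acidic residues are Asp (D) and Glu (E), whose side chains end in a carboxylate group.
Of the listed options, only aspartate belongs to this group.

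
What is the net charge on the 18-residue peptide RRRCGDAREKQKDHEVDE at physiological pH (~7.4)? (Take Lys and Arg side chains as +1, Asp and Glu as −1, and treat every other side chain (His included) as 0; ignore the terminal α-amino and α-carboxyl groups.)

Positive (K, R): R1, R2, R3, R8, K10, K12 → +6.
Negative (D, E): D6, E9, D13, E15, D17, E18 → −6.
Net charge = (+6) + (−6) = 0.

0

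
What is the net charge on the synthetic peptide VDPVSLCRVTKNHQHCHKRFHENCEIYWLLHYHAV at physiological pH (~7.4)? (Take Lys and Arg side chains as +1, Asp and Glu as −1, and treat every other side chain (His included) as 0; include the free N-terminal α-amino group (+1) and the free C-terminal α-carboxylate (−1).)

+1

Positive (K, R): R8, K11, K18, R19 → +4.
Negative (D, E): D2, E22, E25 → −3.
The N-terminus (+1) and C-terminus (−1) cancel.
Net charge = (+4) + (−3) = +1.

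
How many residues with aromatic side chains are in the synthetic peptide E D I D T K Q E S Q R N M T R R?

0

F, W, and Y each carry an aromatic ring on the side chain.
None of the 16 residues belong to this group.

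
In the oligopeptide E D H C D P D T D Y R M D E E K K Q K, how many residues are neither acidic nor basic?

Acidic: D, E. Basic: K, R, H. All other residues are neither.
Matching residues: C4, P6, T8, Y10, M12, Q18.

6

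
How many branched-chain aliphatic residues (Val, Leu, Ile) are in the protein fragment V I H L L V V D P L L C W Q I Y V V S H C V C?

Matching residues: V1, I2, L4, L5, V6, V7, L10, L11, I15, V17, V18, V22.

12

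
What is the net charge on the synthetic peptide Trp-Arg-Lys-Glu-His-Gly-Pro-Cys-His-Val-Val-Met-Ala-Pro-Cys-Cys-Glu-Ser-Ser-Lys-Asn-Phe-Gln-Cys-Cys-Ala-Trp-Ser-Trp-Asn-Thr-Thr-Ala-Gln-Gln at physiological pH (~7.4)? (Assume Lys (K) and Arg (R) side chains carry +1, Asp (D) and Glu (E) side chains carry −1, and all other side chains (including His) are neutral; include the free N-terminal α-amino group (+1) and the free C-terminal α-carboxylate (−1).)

+1

Positive (K, R): Arg2, Lys3, Lys20 → +3.
Negative (D, E): Glu4, Glu17 → −2.
The N-terminus (+1) and C-terminus (−1) cancel.
Net charge = (+3) + (−2) = +1.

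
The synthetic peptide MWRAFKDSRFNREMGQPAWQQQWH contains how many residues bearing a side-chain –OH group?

Serine (S), threonine (T), and tyrosine (Y) each carry a hydroxyl group on the side chain.
Matching residues: S8.

1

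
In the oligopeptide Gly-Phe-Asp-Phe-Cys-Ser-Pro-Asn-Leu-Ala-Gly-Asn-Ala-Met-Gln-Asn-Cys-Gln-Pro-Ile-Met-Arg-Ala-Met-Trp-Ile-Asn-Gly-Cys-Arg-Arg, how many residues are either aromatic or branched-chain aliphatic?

6

Aromatic: F, W, Y. Branched-chain aliphatic: I, L, V.
Aromatic residues here: Phe2, Phe4, Trp25 (3).
Branched-chain aliphatic residues here: Leu9, Ile20, Ile26 (3).
The two groups share no amino acid, so total = 3 + 3 = 6.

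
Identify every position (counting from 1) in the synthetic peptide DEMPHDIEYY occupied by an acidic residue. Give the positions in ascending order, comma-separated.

Matching residues: D1, E2, D6, E8.

1, 2, 6, 8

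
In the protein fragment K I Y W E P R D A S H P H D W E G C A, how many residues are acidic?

4

Aspartate (D) and glutamate (E) have carboxylic-acid side chains and are the acidic amino acids.
Matching residues: E5, D8, D14, E16.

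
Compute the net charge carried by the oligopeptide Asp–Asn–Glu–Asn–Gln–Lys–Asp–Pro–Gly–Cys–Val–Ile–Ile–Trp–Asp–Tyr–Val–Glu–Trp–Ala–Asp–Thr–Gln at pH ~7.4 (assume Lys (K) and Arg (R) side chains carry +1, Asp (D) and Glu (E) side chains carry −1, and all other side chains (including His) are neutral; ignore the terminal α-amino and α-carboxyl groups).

-5

Positive (K, R): Lys6 → +1.
Negative (D, E): Asp1, Glu3, Asp7, Asp15, Glu18, Asp21 → −6.
Net charge = (+1) + (−6) = −5.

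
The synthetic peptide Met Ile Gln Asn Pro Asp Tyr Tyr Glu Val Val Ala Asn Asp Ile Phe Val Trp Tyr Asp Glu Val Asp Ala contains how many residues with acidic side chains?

6

The acidic residues are Asp (D) and Glu (E), whose side chains end in a carboxylate group.
Matching residues: Asp6, Glu9, Asp14, Asp20, Glu21, Asp23.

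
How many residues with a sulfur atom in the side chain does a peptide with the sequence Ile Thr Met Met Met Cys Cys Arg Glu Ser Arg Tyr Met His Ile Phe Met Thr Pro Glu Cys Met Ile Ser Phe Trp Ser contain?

Cysteine (C, thiol) and methionine (M, thioether) are the two sulfur-containing amino acids.
Matching residues: Met3, Met4, Met5, Cys6, Cys7, Met13, Met17, Cys21, Met22.

9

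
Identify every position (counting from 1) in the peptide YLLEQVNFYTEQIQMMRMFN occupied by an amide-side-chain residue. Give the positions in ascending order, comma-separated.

5, 7, 12, 14, 20

Asparagine (N) and glutamine (Q) have uncharged amide side chains.
Matching residues: Q5, N7, Q12, Q14, N20.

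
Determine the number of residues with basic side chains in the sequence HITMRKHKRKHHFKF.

10

K, R, and H are the three residues with basic side chains (ε-amine, guanidinium, and imidazole respectively).
Matching residues: H1, R5, K6, H7, K8, R9, K10, H11, H12, K14.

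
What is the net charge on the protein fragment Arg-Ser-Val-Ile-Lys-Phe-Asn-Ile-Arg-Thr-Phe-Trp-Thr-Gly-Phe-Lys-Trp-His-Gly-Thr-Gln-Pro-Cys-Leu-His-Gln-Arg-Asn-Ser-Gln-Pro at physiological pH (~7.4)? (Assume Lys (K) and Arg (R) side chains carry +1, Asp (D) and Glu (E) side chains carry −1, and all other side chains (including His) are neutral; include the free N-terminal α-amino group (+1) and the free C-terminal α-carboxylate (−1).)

+5

Positive (K, R): Arg1, Lys5, Arg9, Lys16, Arg27 → +5.
Negative (D, E): none → −0.
The N-terminus (+1) and C-terminus (−1) cancel.
Net charge = (+5) + (−0) = +5.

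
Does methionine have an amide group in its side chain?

The amide-side-chain residues are Asn (N) and Gln (Q).
Methionine is not in this group.

No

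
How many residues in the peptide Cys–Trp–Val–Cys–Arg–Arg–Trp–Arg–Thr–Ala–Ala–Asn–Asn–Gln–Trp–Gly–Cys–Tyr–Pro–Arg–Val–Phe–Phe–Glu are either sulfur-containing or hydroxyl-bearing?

Sulfur-containing: C, M. Hydroxyl-bearing: S, T, Y.
Sulfur-containing residues here: Cys1, Cys4, Cys17 (3).
Hydroxyl-bearing residues here: Thr9, Tyr18 (2).
The two groups share no amino acid, so total = 3 + 2 = 5.

5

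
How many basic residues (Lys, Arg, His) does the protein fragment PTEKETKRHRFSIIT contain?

Matching residues: K4, K7, R8, H9, R10.

5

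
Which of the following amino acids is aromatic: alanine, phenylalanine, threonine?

The aromatic amino acids are Phe (F, benzyl), Trp (W, indole), and Tyr (Y, phenol).
Of the listed options, only phenylalanine belongs to this group.

phenylalanine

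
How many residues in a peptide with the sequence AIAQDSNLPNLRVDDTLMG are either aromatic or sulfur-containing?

Aromatic: F, W, Y. Sulfur-containing: C, M.
Aromatic residues here: none (0).
Sulfur-containing residues here: M18 (1).
The two groups share no amino acid, so total = 0 + 1 = 1.

1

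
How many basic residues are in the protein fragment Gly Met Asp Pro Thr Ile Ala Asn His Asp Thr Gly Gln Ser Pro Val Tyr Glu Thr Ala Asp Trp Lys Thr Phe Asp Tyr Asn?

2

Lysine (K), arginine (R), and histidine (H) have basic, nitrogen-containing side chains.
Matching residues: His9, Lys23.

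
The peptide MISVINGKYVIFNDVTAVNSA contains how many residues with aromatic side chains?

2

Phenylalanine (F), tryptophan (W), and tyrosine (Y) have aromatic ring side chains.
Matching residues: Y9, F12.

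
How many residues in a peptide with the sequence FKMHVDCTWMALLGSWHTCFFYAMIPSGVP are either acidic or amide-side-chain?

Acidic: D, E. Amide-side-chain: N, Q.
Acidic residues here: D6 (1).
Amide-side-chain residues here: none (0).
The two groups share no amino acid, so total = 1 + 0 = 1.

1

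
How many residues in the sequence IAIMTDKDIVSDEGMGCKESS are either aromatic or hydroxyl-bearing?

Aromatic: F, W, Y. Hydroxyl-bearing: S, T, Y.
Aromatic residues here: none (0).
Hydroxyl-bearing residues here: T5, S11, S20, S21 (4).
(Y belongs to both groups, but none appear in this sequence.) Total = 0 + 4 = 4.

4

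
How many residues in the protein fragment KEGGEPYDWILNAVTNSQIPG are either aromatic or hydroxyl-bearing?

Aromatic: F, W, Y. Hydroxyl-bearing: S, T, Y.
Aromatic residues here: Y7, W9 (2).
Hydroxyl-bearing residues here: Y7, T15, S17 (3).
Y is in both groups, so the 1 Y residue must not be double-counted.
Total = 2 + 3 − 1 = 4.

4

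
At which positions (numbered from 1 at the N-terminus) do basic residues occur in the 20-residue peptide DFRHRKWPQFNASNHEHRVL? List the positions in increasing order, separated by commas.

3, 4, 5, 6, 15, 17, 18

K, R, and H are the three residues with basic side chains (ε-amine, guanidinium, and imidazole respectively).
Matching residues: R3, H4, R5, K6, H15, H17, R18.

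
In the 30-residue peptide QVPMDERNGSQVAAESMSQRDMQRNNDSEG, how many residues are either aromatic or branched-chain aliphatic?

2

Aromatic: F, W, Y. Branched-chain aliphatic: I, L, V.
Aromatic residues here: none (0).
Branched-chain aliphatic residues here: V2, V12 (2).
The two groups share no amino acid, so total = 0 + 2 = 2.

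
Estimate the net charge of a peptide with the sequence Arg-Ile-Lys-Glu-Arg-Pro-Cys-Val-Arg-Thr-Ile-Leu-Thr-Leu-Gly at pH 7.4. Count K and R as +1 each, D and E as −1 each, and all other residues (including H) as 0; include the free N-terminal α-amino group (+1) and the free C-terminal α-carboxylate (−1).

Positive (K, R): Arg1, Lys3, Arg5, Arg9 → +4.
Negative (D, E): Glu4 → −1.
The N-terminus (+1) and C-terminus (−1) cancel.
Net charge = (+4) + (−1) = +3.

+3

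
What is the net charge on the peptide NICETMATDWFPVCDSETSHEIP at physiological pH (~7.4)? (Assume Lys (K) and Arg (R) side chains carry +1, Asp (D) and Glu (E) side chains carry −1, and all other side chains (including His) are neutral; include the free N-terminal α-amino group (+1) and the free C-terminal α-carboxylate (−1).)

-5

Positive (K, R): none → +0.
Negative (D, E): E4, D9, D15, E17, E21 → −5.
The N-terminus (+1) and C-terminus (−1) cancel.
Net charge = (+0) + (−5) = −5.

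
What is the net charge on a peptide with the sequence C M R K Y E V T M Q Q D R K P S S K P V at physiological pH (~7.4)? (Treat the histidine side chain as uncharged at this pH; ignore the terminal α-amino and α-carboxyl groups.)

+3

At pH ~7.4 the Lys and Arg side chains are protonated (+1), the Asp and Glu side chains are deprotonated (−1), and with His taken as neutral all other side chains carry no charge.
Positive (K, R): R3, K4, R13, K14, K18 → +5.
Negative (D, E): E6, D12 → −2.
Net charge = (+5) + (−2) = +3.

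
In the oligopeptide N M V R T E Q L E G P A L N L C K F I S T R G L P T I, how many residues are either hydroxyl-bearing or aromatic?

Hydroxyl-bearing: S, T, Y. Aromatic: F, W, Y.
Hydroxyl-bearing residues here: T5, S20, T21, T26 (4).
Aromatic residues here: F18 (1).
(Y belongs to both groups, but none appear in this sequence.) Total = 4 + 1 = 5.

5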